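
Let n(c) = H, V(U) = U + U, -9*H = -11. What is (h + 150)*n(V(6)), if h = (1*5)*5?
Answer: 1925/9 ≈ 213.89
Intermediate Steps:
H = 11/9 (H = -1/9*(-11) = 11/9 ≈ 1.2222)
V(U) = 2*U
n(c) = 11/9
h = 25 (h = 5*5 = 25)
(h + 150)*n(V(6)) = (25 + 150)*(11/9) = 175*(11/9) = 1925/9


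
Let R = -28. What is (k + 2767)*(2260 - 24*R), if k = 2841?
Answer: 16442656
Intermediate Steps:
(k + 2767)*(2260 - 24*R) = (2841 + 2767)*(2260 - 24*(-28)) = 5608*(2260 + 672) = 5608*2932 = 16442656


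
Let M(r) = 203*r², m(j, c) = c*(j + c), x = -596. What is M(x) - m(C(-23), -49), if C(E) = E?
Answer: 72105320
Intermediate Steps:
m(j, c) = c*(c + j)
M(x) - m(C(-23), -49) = 203*(-596)² - (-49)*(-49 - 23) = 203*355216 - (-49)*(-72) = 72108848 - 1*3528 = 72108848 - 3528 = 72105320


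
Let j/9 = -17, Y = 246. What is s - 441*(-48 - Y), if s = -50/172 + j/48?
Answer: 89199559/688 ≈ 1.2965e+5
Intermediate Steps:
j = -153 (j = 9*(-17) = -153)
s = -2393/688 (s = -50/172 - 153/48 = -50*1/172 - 153*1/48 = -25/86 - 51/16 = -2393/688 ≈ -3.4782)
s - 441*(-48 - Y) = -2393/688 - 441*(-48 - 1*246) = -2393/688 - 441*(-48 - 246) = -2393/688 - 441*(-294) = -2393/688 + 129654 = 89199559/688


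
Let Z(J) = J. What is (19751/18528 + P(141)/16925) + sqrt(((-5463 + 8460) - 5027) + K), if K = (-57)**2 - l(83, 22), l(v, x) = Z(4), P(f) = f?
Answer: 336898123/313586400 + 9*sqrt(15) ≈ 35.931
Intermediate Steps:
l(v, x) = 4
K = 3245 (K = (-57)**2 - 1*4 = 3249 - 4 = 3245)
(19751/18528 + P(141)/16925) + sqrt(((-5463 + 8460) - 5027) + K) = (19751/18528 + 141/16925) + sqrt(((-5463 + 8460) - 5027) + 3245) = (19751*(1/18528) + 141*(1/16925)) + sqrt((2997 - 5027) + 3245) = (19751/18528 + 141/16925) + sqrt(-2030 + 3245) = 336898123/313586400 + sqrt(1215) = 336898123/313586400 + 9*sqrt(15)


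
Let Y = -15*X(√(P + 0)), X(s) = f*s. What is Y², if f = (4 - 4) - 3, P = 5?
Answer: 10125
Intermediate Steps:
f = -3 (f = 0 - 3 = -3)
X(s) = -3*s
Y = 45*√5 (Y = -(-45)*√(5 + 0) = -(-45)*√5 = 45*√5 ≈ 100.62)
Y² = (45*√5)² = 10125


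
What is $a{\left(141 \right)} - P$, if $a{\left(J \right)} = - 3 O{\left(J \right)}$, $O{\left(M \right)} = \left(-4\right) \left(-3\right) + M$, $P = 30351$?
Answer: $-30810$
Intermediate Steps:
$O{\left(M \right)} = 12 + M$
$a{\left(J \right)} = -36 - 3 J$ ($a{\left(J \right)} = - 3 \left(12 + J\right) = -36 - 3 J$)
$a{\left(141 \right)} - P = \left(-36 - 423\right) - 30351 = -459 - 30351 = -30810$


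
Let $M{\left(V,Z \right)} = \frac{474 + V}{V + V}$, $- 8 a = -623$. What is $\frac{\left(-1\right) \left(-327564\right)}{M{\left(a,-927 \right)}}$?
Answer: $\frac{408144744}{4415} \approx 92445.0$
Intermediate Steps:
$a = \frac{623}{8}$ ($a = \left(- \frac{1}{8}\right) \left(-623\right) = \frac{623}{8} \approx 77.875$)
$M{\left(V,Z \right)} = \frac{474 + V}{2 V}$
$\frac{\left(-1\right) \left(-327564\right)}{M{\left(a,-927 \right)}} = \frac{\left(-1\right) \left(-327564\right)}{\frac{1}{2} \frac{1}{\frac{623}{8}} \left(474 + \frac{623}{8}\right)} = \frac{327564}{\frac{1}{2} \cdot \frac{8}{623} \cdot \frac{4415}{8}} = \frac{327564}{\frac{4415}{1246}} = 327564 \cdot \frac{1246}{4415} = \frac{408144744}{4415}$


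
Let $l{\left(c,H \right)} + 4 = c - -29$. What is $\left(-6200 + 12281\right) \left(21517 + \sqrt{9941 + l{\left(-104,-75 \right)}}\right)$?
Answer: $130844877 + 6081 \sqrt{9862} \approx 1.3145 \cdot 10^{8}$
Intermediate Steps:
$l{\left(c,H \right)} = 25 + c$ ($l{\left(c,H \right)} = -4 + \left(c - -29\right) = -4 + \left(c + 29\right) = -4 + \left(29 + c\right) = 25 + c$)
$\left(-6200 + 12281\right) \left(21517 + \sqrt{9941 + l{\left(-104,-75 \right)}}\right) = \left(-6200 + 12281\right) \left(21517 + \sqrt{9941 + \left(25 - 104\right)}\right) = 6081 \left(21517 + \sqrt{9941 - 79}\right) = 6081 \left(21517 + \sqrt{9862}\right) = 130844877 + 6081 \sqrt{9862}$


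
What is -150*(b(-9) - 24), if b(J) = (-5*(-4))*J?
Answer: 30600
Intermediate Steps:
b(J) = 20*J
-150*(b(-9) - 24) = -150*(20*(-9) - 24) = -150*(-180 - 24) = -150*(-204) = 30600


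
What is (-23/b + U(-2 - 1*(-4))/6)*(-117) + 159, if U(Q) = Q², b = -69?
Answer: 42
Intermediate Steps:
(-23/b + U(-2 - 1*(-4))/6)*(-117) + 159 = (-23/(-69) + (-2 - 1*(-4))²/6)*(-117) + 159 = (-23*(-1/69) + (-2 + 4)²*(⅙))*(-117) + 159 = (⅓ + 2²*(⅙))*(-117) + 159 = (⅓ + 4*(⅙))*(-117) + 159 = (⅓ + ⅔)*(-117) + 159 = 1*(-117) + 159 = -117 + 159 = 42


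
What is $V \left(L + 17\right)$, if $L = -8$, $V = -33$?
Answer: $-297$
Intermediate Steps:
$V \left(L + 17\right) = - 33 \left(-8 + 17\right) = \left(-33\right) 9 = -297$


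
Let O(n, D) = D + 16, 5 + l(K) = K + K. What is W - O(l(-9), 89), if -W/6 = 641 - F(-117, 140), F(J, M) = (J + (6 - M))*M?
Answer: -214791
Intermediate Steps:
l(K) = -5 + 2*K (l(K) = -5 + (K + K) = -5 + 2*K)
F(J, M) = M*(6 + J - M) (F(J, M) = (6 + J - M)*M = M*(6 + J - M))
O(n, D) = 16 + D
W = -214686 (W = -6*(641 - 140*(6 - 117 - 1*140)) = -6*(641 - 140*(6 - 117 - 140)) = -6*(641 - 140*(-251)) = -6*(641 - 1*(-35140)) = -6*(641 + 35140) = -6*35781 = -214686)
W - O(l(-9), 89) = -214686 - (16 + 89) = -214686 - 1*105 = -214686 - 105 = -214791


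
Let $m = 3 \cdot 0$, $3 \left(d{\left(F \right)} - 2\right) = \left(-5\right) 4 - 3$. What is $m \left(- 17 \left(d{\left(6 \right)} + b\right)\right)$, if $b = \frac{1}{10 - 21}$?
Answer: $0$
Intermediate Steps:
$d{\left(F \right)} = - \frac{17}{3}$ ($d{\left(F \right)} = 2 + \frac{\left(-5\right) 4 - 3}{3} = 2 + \frac{-20 - 3}{3} = 2 + \frac{1}{3} \left(-23\right) = 2 - \frac{23}{3} = - \frac{17}{3}$)
$b = - \frac{1}{11}$ ($b = \frac{1}{-11} = - \frac{1}{11} \approx -0.090909$)
$m = 0$
$m \left(- 17 \left(d{\left(6 \right)} + b\right)\right) = 0 \left(- 17 \left(- \frac{17}{3} - \frac{1}{11}\right)\right) = 0 \left(\left(-17\right) \left(- \frac{190}{33}\right)\right) = 0 \cdot \frac{3230}{33} = 0$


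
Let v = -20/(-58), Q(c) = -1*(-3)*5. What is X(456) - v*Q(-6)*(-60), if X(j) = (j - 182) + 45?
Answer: 18251/29 ≈ 629.34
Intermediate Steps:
Q(c) = 15 (Q(c) = 3*5 = 15)
v = 10/29 (v = -20*(-1/58) = 10/29 ≈ 0.34483)
X(j) = -137 + j (X(j) = (-182 + j) + 45 = -137 + j)
X(456) - v*Q(-6)*(-60) = (-137 + 456) - (10/29)*15*(-60) = 319 - 150*(-60)/29 = 319 - 1*(-9000/29) = 319 + 9000/29 = 18251/29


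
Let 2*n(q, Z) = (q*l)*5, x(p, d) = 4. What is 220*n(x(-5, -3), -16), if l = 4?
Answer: 8800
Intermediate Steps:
n(q, Z) = 10*q (n(q, Z) = ((q*4)*5)/2 = ((4*q)*5)/2 = (20*q)/2 = 10*q)
220*n(x(-5, -3), -16) = 220*(10*4) = 220*40 = 8800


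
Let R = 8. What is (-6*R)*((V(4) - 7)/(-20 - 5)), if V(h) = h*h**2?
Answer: 2736/25 ≈ 109.44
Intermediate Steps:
V(h) = h**3
(-6*R)*((V(4) - 7)/(-20 - 5)) = (-6*8)*((4**3 - 7)/(-20 - 5)) = -48*(64 - 7)/(-25) = -2736*(-1)/25 = -48*(-57/25) = 2736/25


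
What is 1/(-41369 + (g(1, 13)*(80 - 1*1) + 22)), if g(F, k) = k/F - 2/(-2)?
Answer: -1/40241 ≈ -2.4850e-5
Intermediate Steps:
g(F, k) = 1 + k/F (g(F, k) = k/F - 2*(-½) = k/F + 1 = 1 + k/F)
1/(-41369 + (g(1, 13)*(80 - 1*1) + 22)) = 1/(-41369 + (((1 + 13)/1)*(80 - 1*1) + 22)) = 1/(-41369 + ((1*14)*(80 - 1) + 22)) = 1/(-41369 + (14*79 + 22)) = 1/(-41369 + (1106 + 22)) = 1/(-41369 + 1128) = 1/(-40241) = -1/40241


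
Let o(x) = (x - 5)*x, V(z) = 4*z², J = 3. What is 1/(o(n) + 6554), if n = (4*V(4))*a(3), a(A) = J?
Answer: 1/592538 ≈ 1.6877e-6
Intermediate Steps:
a(A) = 3
n = 768 (n = (4*(4*4²))*3 = (4*(4*16))*3 = (4*64)*3 = 256*3 = 768)
o(x) = x*(-5 + x) (o(x) = (-5 + x)*x = x*(-5 + x))
1/(o(n) + 6554) = 1/(768*(-5 + 768) + 6554) = 1/(768*763 + 6554) = 1/(585984 + 6554) = 1/592538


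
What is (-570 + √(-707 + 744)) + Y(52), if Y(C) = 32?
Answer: -538 + √37 ≈ -531.92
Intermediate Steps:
(-570 + √(-707 + 744)) + Y(52) = (-570 + √(-707 + 744)) + 32 = (-570 + √37) + 32 = -538 + √37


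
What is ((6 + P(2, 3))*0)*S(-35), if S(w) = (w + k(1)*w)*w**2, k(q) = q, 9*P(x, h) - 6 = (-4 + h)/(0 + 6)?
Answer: 0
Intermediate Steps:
P(x, h) = 16/27 + h/54 (P(x, h) = 2/3 + ((-4 + h)/(0 + 6))/9 = 2/3 + ((-4 + h)/6)/9 = 2/3 + ((-4 + h)*(1/6))/9 = 2/3 + (-2/3 + h/6)/9 = 2/3 + (-2/27 + h/54) = 16/27 + h/54)
S(w) = 2*w**3 (S(w) = (w + 1*w)*w**2 = (w + w)*w**2 = (2*w)*w**2 = 2*w**3)
((6 + P(2, 3))*0)*S(-35) = ((6 + (16/27 + (1/54)*3))*0)*(2*(-35)**3) = ((6 + (16/27 + 1/18))*0)*(2*(-42875)) = ((6 + 35/54)*0)*(-85750) = ((359/54)*0)*(-85750) = 0*(-85750) = 0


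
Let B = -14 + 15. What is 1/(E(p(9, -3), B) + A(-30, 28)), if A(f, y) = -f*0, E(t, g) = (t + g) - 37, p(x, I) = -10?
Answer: -1/46 ≈ -0.021739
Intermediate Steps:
B = 1
E(t, g) = -37 + g + t (E(t, g) = (g + t) - 37 = -37 + g + t)
A(f, y) = 0
1/(E(p(9, -3), B) + A(-30, 28)) = 1/((-37 + 1 - 10) + 0) = 1/(-46 + 0) = 1/(-46) = -1/46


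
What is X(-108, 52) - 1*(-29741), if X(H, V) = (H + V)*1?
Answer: 29685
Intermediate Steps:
X(H, V) = H + V
X(-108, 52) - 1*(-29741) = (-108 + 52) - 1*(-29741) = -56 + 29741 = 29685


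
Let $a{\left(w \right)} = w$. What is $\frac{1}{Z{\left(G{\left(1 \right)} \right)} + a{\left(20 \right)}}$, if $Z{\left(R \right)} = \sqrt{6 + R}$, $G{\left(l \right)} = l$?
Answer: $\frac{20}{393} - \frac{\sqrt{7}}{393} \approx 0.044158$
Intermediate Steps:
$\frac{1}{Z{\left(G{\left(1 \right)} \right)} + a{\left(20 \right)}} = \frac{1}{\sqrt{6 + 1} + 20} = \frac{1}{\sqrt{7} + 20} = \frac{1}{20 + \sqrt{7}}$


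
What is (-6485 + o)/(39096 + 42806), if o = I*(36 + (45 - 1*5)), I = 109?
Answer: 1799/81902 ≈ 0.021965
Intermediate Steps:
o = 8284 (o = 109*(36 + (45 - 1*5)) = 109*(36 + (45 - 5)) = 109*(36 + 40) = 109*76 = 8284)
(-6485 + o)/(39096 + 42806) = (-6485 + 8284)/(39096 + 42806) = 1799/81902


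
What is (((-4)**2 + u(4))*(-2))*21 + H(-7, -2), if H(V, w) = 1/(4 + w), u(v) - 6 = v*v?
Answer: -3191/2 ≈ -1595.5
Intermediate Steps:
u(v) = 6 + v**2 (u(v) = 6 + v*v = 6 + v**2)
(((-4)**2 + u(4))*(-2))*21 + H(-7, -2) = (((-4)**2 + (6 + 4**2))*(-2))*21 + 1/(4 - 2) = ((16 + (6 + 16))*(-2))*21 + 1/2 = ((16 + 22)*(-2))*21 + 1/2 = (38*(-2))*21 + 1/2 = -76*21 + 1/2 = -1596 + 1/2 = -3191/2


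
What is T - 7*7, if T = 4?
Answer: -45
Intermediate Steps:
T - 7*7 = 4 - 7*7 = 4 - 49 = -45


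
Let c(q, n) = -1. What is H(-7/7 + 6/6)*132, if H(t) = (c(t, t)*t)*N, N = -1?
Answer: 0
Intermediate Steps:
H(t) = t (H(t) = -t*(-1) = t)
H(-7/7 + 6/6)*132 = (-7/7 + 6/6)*132 = (-7*⅐ + 6*(⅙))*132 = (-1 + 1)*132 = 0*132 = 0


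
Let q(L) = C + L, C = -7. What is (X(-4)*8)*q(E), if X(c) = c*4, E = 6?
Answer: 128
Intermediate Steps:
X(c) = 4*c
q(L) = -7 + L
(X(-4)*8)*q(E) = ((4*(-4))*8)*(-7 + 6) = -16*8*(-1) = -128*(-1) = 128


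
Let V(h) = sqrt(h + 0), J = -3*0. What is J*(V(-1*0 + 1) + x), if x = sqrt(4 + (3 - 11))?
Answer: 0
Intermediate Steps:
x = 2*I (x = sqrt(4 - 8) = sqrt(-4) = 2*I ≈ 2.0*I)
J = 0
V(h) = sqrt(h)
J*(V(-1*0 + 1) + x) = 0*(sqrt(-1*0 + 1) + 2*I) = 0*(sqrt(0 + 1) + 2*I) = 0*(sqrt(1) + 2*I) = 0*(1 + 2*I) = 0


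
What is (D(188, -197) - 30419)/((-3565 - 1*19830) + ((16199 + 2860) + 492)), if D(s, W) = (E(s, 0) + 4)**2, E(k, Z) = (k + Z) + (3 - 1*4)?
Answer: -3031/1922 ≈ -1.5770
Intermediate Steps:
E(k, Z) = -1 + Z + k (E(k, Z) = (Z + k) + (3 - 4) = (Z + k) - 1 = -1 + Z + k)
D(s, W) = (3 + s)**2 (D(s, W) = ((-1 + 0 + s) + 4)**2 = ((-1 + s) + 4)**2 = (3 + s)**2)
(D(188, -197) - 30419)/((-3565 - 1*19830) + ((16199 + 2860) + 492)) = ((3 + 188)**2 - 30419)/((-3565 - 1*19830) + ((16199 + 2860) + 492)) = (191**2 - 30419)/((-3565 - 19830) + (19059 + 492)) = (36481 - 30419)/(-23395 + 19551) = 6062/(-3844) = 6062*(-1/3844) = -3031/1922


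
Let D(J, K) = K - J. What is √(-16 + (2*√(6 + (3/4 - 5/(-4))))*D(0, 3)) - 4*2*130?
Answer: -1040 + 2*√(-4 + 3*√2) ≈ -1039.0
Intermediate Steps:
√(-16 + (2*√(6 + (3/4 - 5/(-4))))*D(0, 3)) - 4*2*130 = √(-16 + (2*√(6 + (3/4 - 5/(-4))))*(3 - 1*0)) - 4*2*130 = √(-16 + (2*√(6 + (3*(¼) - 5*(-¼))))*(3 + 0)) - 8*130 = √(-16 + (2*√(6 + (¾ + 5/4)))*3) - 1040 = √(-16 + (2*√(6 + 2))*3) - 1040 = √(-16 + (2*√8)*3) - 1040 = √(-16 + (2*(2*√2))*3) - 1040 = √(-16 + (4*√2)*3) - 1040 = √(-16 + 12*√2) - 1040 = -1040 + √(-16 + 12*√2)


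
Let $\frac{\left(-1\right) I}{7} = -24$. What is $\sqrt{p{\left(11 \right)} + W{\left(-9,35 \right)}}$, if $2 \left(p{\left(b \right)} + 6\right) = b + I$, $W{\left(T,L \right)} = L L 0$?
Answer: $\frac{\sqrt{334}}{2} \approx 9.1378$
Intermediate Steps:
$I = 168$ ($I = \left(-7\right) \left(-24\right) = 168$)
$W{\left(T,L \right)} = 0$ ($W{\left(T,L \right)} = L^{2} \cdot 0 = 0$)
$p{\left(b \right)} = 78 + \frac{b}{2}$ ($p{\left(b \right)} = -6 + \frac{b + 168}{2} = -6 + \frac{168 + b}{2} = -6 + \left(84 + \frac{b}{2}\right) = 78 + \frac{b}{2}$)
$\sqrt{p{\left(11 \right)} + W{\left(-9,35 \right)}} = \sqrt{\left(78 + \frac{1}{2} \cdot 11\right) + 0} = \sqrt{\left(78 + \frac{11}{2}\right) + 0} = \sqrt{\frac{167}{2} + 0} = \sqrt{\frac{167}{2}} = \frac{\sqrt{334}}{2}$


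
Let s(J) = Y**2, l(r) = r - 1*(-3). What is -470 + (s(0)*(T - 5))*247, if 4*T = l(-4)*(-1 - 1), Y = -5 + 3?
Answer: -4916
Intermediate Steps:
Y = -2
l(r) = 3 + r (l(r) = r + 3 = 3 + r)
s(J) = 4 (s(J) = (-2)**2 = 4)
T = 1/2 (T = ((3 - 4)*(-1 - 1))/4 = (-1*(-2))/4 = (1/4)*2 = 1/2 ≈ 0.50000)
-470 + (s(0)*(T - 5))*247 = -470 + (4*(1/2 - 5))*247 = -470 + (4*(-9/2))*247 = -470 - 18*247 = -470 - 4446 = -4916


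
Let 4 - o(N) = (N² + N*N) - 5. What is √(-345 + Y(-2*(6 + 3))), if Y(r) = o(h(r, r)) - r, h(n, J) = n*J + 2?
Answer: I*√212870 ≈ 461.38*I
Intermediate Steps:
h(n, J) = 2 + J*n (h(n, J) = J*n + 2 = 2 + J*n)
o(N) = 9 - 2*N² (o(N) = 4 - ((N² + N*N) - 5) = 4 - ((N² + N²) - 5) = 4 - (2*N² - 5) = 4 - (-5 + 2*N²) = 4 + (5 - 2*N²) = 9 - 2*N²)
Y(r) = 9 - r - 2*(2 + r²)² (Y(r) = (9 - 2*(2 + r*r)²) - r = (9 - 2*(2 + r²)²) - r = 9 - r - 2*(2 + r²)²)
√(-345 + Y(-2*(6 + 3))) = √(-345 + (9 - (-2)*(6 + 3) - 2*(2 + (-2*(6 + 3))²)²)) = √(-345 + (9 - (-2)*9 - 2*(2 + (-2*9)²)²)) = √(-345 + (9 - 1*(-18) - 2*(2 + (-18)²)²)) = √(-345 + (9 + 18 - 2*(2 + 324)²)) = √(-345 + (9 + 18 - 2*326²)) = √(-345 + (9 + 18 - 2*106276)) = √(-345 + (9 + 18 - 212552)) = √(-345 - 212525) = √(-212870) = I*√212870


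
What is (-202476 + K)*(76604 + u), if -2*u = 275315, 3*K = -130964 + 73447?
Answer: 81194439115/6 ≈ 1.3532e+10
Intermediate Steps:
K = -57517/3 (K = (-130964 + 73447)/3 = (⅓)*(-57517) = -57517/3 ≈ -19172.)
u = -275315/2 (u = -½*275315 = -275315/2 ≈ -1.3766e+5)
(-202476 + K)*(76604 + u) = (-202476 - 57517/3)*(76604 - 275315/2) = -664945/3*(-122107/2) = 81194439115/6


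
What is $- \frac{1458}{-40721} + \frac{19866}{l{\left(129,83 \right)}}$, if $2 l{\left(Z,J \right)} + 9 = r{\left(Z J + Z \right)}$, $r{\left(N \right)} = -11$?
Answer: $- \frac{404474403}{203605} \approx -1986.6$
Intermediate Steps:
$l{\left(Z,J \right)} = -10$ ($l{\left(Z,J \right)} = - \frac{9}{2} + \frac{1}{2} \left(-11\right) = - \frac{9}{2} - \frac{11}{2} = -10$)
$- \frac{1458}{-40721} + \frac{19866}{l{\left(129,83 \right)}} = - \frac{1458}{-40721} + \frac{19866}{-10} = \left(-1458\right) \left(- \frac{1}{40721}\right) + 19866 \left(- \frac{1}{10}\right) = \frac{1458}{40721} - \frac{9933}{5} = - \frac{404474403}{203605}$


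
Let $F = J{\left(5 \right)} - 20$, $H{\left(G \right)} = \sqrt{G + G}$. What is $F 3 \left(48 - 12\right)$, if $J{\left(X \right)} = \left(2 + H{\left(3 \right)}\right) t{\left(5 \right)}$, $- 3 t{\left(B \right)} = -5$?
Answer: $-1800 + 180 \sqrt{6} \approx -1359.1$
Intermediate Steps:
$H{\left(G \right)} = \sqrt{2} \sqrt{G}$ ($H{\left(G \right)} = \sqrt{2 G} = \sqrt{2} \sqrt{G}$)
$t{\left(B \right)} = \frac{5}{3}$ ($t{\left(B \right)} = \left(- \frac{1}{3}\right) \left(-5\right) = \frac{5}{3}$)
$J{\left(X \right)} = \frac{10}{3} + \frac{5 \sqrt{6}}{3}$ ($J{\left(X \right)} = \left(2 + \sqrt{2} \sqrt{3}\right) \frac{5}{3} = \left(2 + \sqrt{6}\right) \frac{5}{3} = \frac{10}{3} + \frac{5 \sqrt{6}}{3}$)
$F = - \frac{50}{3} + \frac{5 \sqrt{6}}{3}$ ($F = \left(\frac{10}{3} + \frac{5 \sqrt{6}}{3}\right) - 20 = - \frac{50}{3} + \frac{5 \sqrt{6}}{3} \approx -12.584$)
$F 3 \left(48 - 12\right) = \left(- \frac{50}{3} + \frac{5 \sqrt{6}}{3}\right) 3 \left(48 - 12\right) = \left(- \frac{50}{3} + \frac{5 \sqrt{6}}{3}\right) 3 \cdot 36 = \left(- \frac{50}{3} + \frac{5 \sqrt{6}}{3}\right) 108 = -1800 + 180 \sqrt{6}$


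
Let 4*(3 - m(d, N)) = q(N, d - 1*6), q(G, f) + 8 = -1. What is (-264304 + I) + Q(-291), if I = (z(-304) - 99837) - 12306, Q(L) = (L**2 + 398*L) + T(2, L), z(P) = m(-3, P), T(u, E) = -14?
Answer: -1630371/4 ≈ -4.0759e+5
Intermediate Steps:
q(G, f) = -9 (q(G, f) = -8 - 1 = -9)
m(d, N) = 21/4 (m(d, N) = 3 - 1/4*(-9) = 3 + 9/4 = 21/4)
z(P) = 21/4
Q(L) = -14 + L**2 + 398*L (Q(L) = (L**2 + 398*L) - 14 = -14 + L**2 + 398*L)
I = -448551/4 (I = (21/4 - 99837) - 12306 = -399327/4 - 12306 = -448551/4 ≈ -1.1214e+5)
(-264304 + I) + Q(-291) = (-264304 - 448551/4) + (-14 + (-291)**2 + 398*(-291)) = -1505767/4 + (-14 + 84681 - 115818) = -1505767/4 - 31151 = -1630371/4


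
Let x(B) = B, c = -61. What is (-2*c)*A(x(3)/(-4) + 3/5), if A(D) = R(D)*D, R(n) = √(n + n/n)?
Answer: -183*√85/100 ≈ -16.872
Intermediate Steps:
R(n) = √(1 + n) (R(n) = √(n + 1) = √(1 + n))
A(D) = D*√(1 + D) (A(D) = √(1 + D)*D = D*√(1 + D))
(-2*c)*A(x(3)/(-4) + 3/5) = (-2*(-61))*((3/(-4) + 3/5)*√(1 + (3/(-4) + 3/5))) = 122*((3*(-¼) + 3*(⅕))*√(1 + (3*(-¼) + 3*(⅕)))) = 122*((-¾ + ⅗)*√(1 + (-¾ + ⅗))) = 122*(-3*√(1 - 3/20)/20) = 122*(-3*√85/200) = -183*√85/100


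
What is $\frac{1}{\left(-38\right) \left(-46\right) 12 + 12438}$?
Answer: $\frac{1}{33414} \approx 2.9928 \cdot 10^{-5}$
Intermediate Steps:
$\frac{1}{\left(-38\right) \left(-46\right) 12 + 12438} = \frac{1}{1748 \cdot 12 + 12438} = \frac{1}{20976 + 12438} = \frac{1}{33414}$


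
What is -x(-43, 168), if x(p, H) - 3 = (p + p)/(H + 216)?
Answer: -533/192 ≈ -2.7760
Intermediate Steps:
x(p, H) = 3 + 2*p/(216 + H) (x(p, H) = 3 + (p + p)/(H + 216) = 3 + (2*p)/(216 + H) = 3 + 2*p/(216 + H))
-x(-43, 168) = -(648 + 2*(-43) + 3*168)/(216 + 168) = -(648 - 86 + 504)/384 = -1066/384 = -1*533/192 = -533/192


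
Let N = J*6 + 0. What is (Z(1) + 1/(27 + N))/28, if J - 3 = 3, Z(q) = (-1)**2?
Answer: 16/441 ≈ 0.036281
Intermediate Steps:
Z(q) = 1
J = 6 (J = 3 + 3 = 6)
N = 36 (N = 6*6 + 0 = 36 + 0 = 36)
(Z(1) + 1/(27 + N))/28 = (1 + 1/(27 + 36))/28 = (1 + 1/63)/28 = (1/28)*(64/63) = 16/441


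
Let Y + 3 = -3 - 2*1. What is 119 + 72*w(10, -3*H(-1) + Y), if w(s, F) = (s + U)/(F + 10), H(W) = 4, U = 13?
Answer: -233/5 ≈ -46.600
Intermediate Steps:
Y = -8 (Y = -3 + (-3 - 2*1) = -3 + (-3 - 2) = -3 - 5 = -8)
w(s, F) = (13 + s)/(10 + F) (w(s, F) = (s + 13)/(F + 10) = (13 + s)/(10 + F))
119 + 72*w(10, -3*H(-1) + Y) = 119 + 72*((13 + 10)/(10 + (-3*4 - 8))) = 119 + 72*(23/(10 + (-12 - 8))) = 119 + 72*(23/(10 - 20)) = 119 + 72*(23/(-10)) = 119 + 72*(-⅒*23) = 119 + 72*(-23/10) = 119 - 828/5 = -233/5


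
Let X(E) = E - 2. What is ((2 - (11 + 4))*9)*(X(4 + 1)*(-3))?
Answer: 1053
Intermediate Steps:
X(E) = -2 + E
((2 - (11 + 4))*9)*(X(4 + 1)*(-3)) = ((2 - (11 + 4))*9)*((-2 + (4 + 1))*(-3)) = ((2 - 1*15)*9)*((-2 + 5)*(-3)) = ((2 - 15)*9)*(3*(-3)) = -13*9*(-9) = -117*(-9) = 1053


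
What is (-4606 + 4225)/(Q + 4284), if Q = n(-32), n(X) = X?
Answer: -381/4252 ≈ -0.089605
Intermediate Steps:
Q = -32
(-4606 + 4225)/(Q + 4284) = (-4606 + 4225)/(-32 + 4284) = -381/4252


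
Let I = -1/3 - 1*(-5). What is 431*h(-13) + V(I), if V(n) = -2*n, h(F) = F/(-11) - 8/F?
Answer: 328297/429 ≈ 765.26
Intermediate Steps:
I = 14/3 (I = -1*⅓ + 5 = -⅓ + 5 = 14/3 ≈ 4.6667)
h(F) = -8/F - F/11 (h(F) = F*(-1/11) - 8/F = -F/11 - 8/F = -8/F - F/11)
431*h(-13) + V(I) = 431*(-8/(-13) - 1/11*(-13)) - 2*14/3 = 431*(-8*(-1/13) + 13/11) - 28/3 = 431*(8/13 + 13/11) - 28/3 = 431*(257/143) - 28/3 = 110767/143 - 28/3 = 328297/429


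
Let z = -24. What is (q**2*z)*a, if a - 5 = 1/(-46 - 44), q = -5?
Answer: -8980/3 ≈ -2993.3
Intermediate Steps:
a = 449/90 (a = 5 + 1/(-46 - 44) = 5 + 1/(-90) = 5 - 1/90 = 449/90 ≈ 4.9889)
(q**2*z)*a = ((-5)**2*(-24))*(449/90) = (25*(-24))*(449/90) = -600*449/90 = -8980/3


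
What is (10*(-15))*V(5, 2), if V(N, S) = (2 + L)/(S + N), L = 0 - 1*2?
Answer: 0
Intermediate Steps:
L = -2 (L = 0 - 2 = -2)
V(N, S) = 0 (V(N, S) = (2 - 2)/(S + N) = 0/(N + S) = 0)
(10*(-15))*V(5, 2) = (10*(-15))*0 = -150*0 = 0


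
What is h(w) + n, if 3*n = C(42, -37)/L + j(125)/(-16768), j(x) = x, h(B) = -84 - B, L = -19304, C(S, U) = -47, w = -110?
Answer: 3155769239/121383552 ≈ 25.998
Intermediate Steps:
n = -203113/121383552 (n = (-47/(-19304) + 125/(-16768))/3 = (-47*(-1/19304) + 125*(-1/16768))/3 = (47/19304 - 125/16768)/3 = (⅓)*(-203113/40461184) = -203113/121383552 ≈ -0.0016733)
h(w) + n = (-84 - 1*(-110)) - 203113/121383552 = (-84 + 110) - 203113/121383552 = 26 - 203113/121383552 = 3155769239/121383552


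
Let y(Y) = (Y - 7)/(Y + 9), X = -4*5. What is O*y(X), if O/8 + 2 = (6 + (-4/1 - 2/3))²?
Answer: -48/11 ≈ -4.3636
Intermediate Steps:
X = -20
y(Y) = (-7 + Y)/(9 + Y)
O = -16/9 (O = -16 + 8*(6 + (-4/1 - 2/3))² = -16 + 8*(6 + (-4*1 - 2*⅓))² = -16 + 8*(6 + (-4 - ⅔))² = -16 + 8*(6 - 14/3)² = -16 + 8*(4/3)² = -16 + 8*(16/9) = -16 + 128/9 = -16/9 ≈ -1.7778)
O*y(X) = -16*(-7 - 20)/(9*(9 - 20)) = -16*(-27)/(9*(-11)) = -(-16)*(-27)/99 = -16/9*27/11 = -48/11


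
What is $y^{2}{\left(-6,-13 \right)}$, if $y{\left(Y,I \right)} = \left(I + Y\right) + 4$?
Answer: $225$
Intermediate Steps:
$y{\left(Y,I \right)} = 4 + I + Y$
$y^{2}{\left(-6,-13 \right)} = \left(4 - 13 - 6\right)^{2} = \left(-15\right)^{2} = 225$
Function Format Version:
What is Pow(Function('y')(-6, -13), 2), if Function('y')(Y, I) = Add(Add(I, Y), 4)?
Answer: 225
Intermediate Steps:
Function('y')(Y, I) = Add(4, I, Y)
Pow(Function('y')(-6, -13), 2) = Pow(Add(4, -13, -6), 2) = Pow(-15, 2) = 225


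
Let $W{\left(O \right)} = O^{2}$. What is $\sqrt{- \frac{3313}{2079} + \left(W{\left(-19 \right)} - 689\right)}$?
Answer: $\frac{5 i \sqrt{6331479}}{693} \approx 18.155 i$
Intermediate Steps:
$\sqrt{- \frac{3313}{2079} + \left(W{\left(-19 \right)} - 689\right)} = \sqrt{- \frac{3313}{2079} - \left(689 - \left(-19\right)^{2}\right)} = \sqrt{\left(-3313\right) \frac{1}{2079} + \left(361 - 689\right)} = \sqrt{- \frac{3313}{2079} - 328} = \sqrt{- \frac{685225}{2079}} = \frac{5 i \sqrt{6331479}}{693}$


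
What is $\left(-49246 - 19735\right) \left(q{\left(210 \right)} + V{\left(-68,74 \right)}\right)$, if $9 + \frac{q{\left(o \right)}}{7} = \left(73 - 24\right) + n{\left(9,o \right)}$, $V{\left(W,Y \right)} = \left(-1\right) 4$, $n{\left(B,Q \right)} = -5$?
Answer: $-16624421$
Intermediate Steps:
$V{\left(W,Y \right)} = -4$
$q{\left(o \right)} = 245$ ($q{\left(o \right)} = -63 + 7 \left(\left(73 - 24\right) - 5\right) = -63 + 7 \left(49 - 5\right) = -63 + 7 \cdot 44 = -63 + 308 = 245$)
$\left(-49246 - 19735\right) \left(q{\left(210 \right)} + V{\left(-68,74 \right)}\right) = \left(-49246 - 19735\right) \left(245 - 4\right) = \left(-68981\right) 241 = -16624421$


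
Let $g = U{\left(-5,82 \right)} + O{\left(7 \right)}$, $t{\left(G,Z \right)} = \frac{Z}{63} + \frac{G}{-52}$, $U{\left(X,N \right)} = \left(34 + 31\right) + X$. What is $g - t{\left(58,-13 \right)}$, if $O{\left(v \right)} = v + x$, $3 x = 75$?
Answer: $\frac{152861}{1638} \approx 93.322$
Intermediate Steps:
$x = 25$ ($x = \frac{1}{3} \cdot 75 = 25$)
$U{\left(X,N \right)} = 65 + X$
$t{\left(G,Z \right)} = - \frac{G}{52} + \frac{Z}{63}$ ($t{\left(G,Z \right)} = Z \frac{1}{63} + G \left(- \frac{1}{52}\right) = \frac{Z}{63} - \frac{G}{52} = - \frac{G}{52} + \frac{Z}{63}$)
$O{\left(v \right)} = 25 + v$ ($O{\left(v \right)} = v + 25 = 25 + v$)
$g = 92$ ($g = \left(65 - 5\right) + \left(25 + 7\right) = 60 + 32 = 92$)
$g - t{\left(58,-13 \right)} = 92 - \left(\left(- \frac{1}{52}\right) 58 + \frac{1}{63} \left(-13\right)\right) = 92 - \left(- \frac{29}{26} - \frac{13}{63}\right) = 92 - - \frac{2165}{1638} = 92 + \frac{2165}{1638} = \frac{152861}{1638}$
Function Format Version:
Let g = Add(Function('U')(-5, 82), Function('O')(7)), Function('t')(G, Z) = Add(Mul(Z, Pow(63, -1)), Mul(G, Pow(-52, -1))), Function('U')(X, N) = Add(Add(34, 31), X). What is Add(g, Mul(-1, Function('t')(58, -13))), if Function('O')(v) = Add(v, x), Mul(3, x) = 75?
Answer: Rational(152861, 1638) ≈ 93.322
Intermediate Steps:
x = 25 (x = Mul(Rational(1, 3), 75) = 25)
Function('U')(X, N) = Add(65, X)
Function('t')(G, Z) = Add(Mul(Rational(-1, 52), G), Mul(Rational(1, 63), Z)) (Function('t')(G, Z) = Add(Mul(Z, Rational(1, 63)), Mul(G, Rational(-1, 52))) = Add(Mul(Rational(1, 63), Z), Mul(Rational(-1, 52), G)) = Add(Mul(Rational(-1, 52), G), Mul(Rational(1, 63), Z)))
Function('O')(v) = Add(25, v) (Function('O')(v) = Add(v, 25) = Add(25, v))
g = 92 (g = Add(Add(65, -5), Add(25, 7)) = Add(60, 32) = 92)
Add(g, Mul(-1, Function('t')(58, -13))) = Add(92, Mul(-1, Add(Mul(Rational(-1, 52), 58), Mul(Rational(1, 63), -13)))) = Add(92, Mul(-1, Add(Rational(-29, 26), Rational(-13, 63)))) = Add(92, Mul(-1, Rational(-2165, 1638))) = Add(92, Rational(2165, 1638)) = Rational(152861, 1638)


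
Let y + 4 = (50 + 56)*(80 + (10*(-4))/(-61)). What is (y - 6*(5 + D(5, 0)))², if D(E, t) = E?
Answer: 267926323456/3721 ≈ 7.2004e+7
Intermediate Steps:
y = 521276/61 (y = -4 + (50 + 56)*(80 + (10*(-4))/(-61)) = -4 + 106*(80 - 40*(-1/61)) = -4 + 106*(80 + 40/61) = -4 + 106*(4920/61) = -4 + 521520/61 = 521276/61 ≈ 8545.5)
(y - 6*(5 + D(5, 0)))² = (521276/61 - 6*(5 + 5))² = (521276/61 - 6*10)² = (521276/61 - 60)² = (517616/61)² = 267926323456/3721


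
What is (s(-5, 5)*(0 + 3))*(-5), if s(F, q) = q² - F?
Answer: -450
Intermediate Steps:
(s(-5, 5)*(0 + 3))*(-5) = ((5² - 1*(-5))*(0 + 3))*(-5) = ((25 + 5)*3)*(-5) = (30*3)*(-5) = 90*(-5) = -450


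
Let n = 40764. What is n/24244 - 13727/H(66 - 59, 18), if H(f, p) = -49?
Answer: 11956958/42427 ≈ 281.82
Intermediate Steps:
n/24244 - 13727/H(66 - 59, 18) = 40764/24244 - 13727/(-49) = 40764*(1/24244) - 13727*(-1/49) = 10191/6061 + 1961/7 = 11956958/42427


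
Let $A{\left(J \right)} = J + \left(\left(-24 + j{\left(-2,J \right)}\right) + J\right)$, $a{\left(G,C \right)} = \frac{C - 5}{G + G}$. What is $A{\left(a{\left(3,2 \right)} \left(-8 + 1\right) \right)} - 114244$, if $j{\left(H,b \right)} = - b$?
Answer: $- \frac{228529}{2} \approx -1.1426 \cdot 10^{5}$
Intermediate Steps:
$a{\left(G,C \right)} = \frac{-5 + C}{2 G}$
$A{\left(J \right)} = -24 + J$ ($A{\left(J \right)} = J + \left(\left(-24 - J\right) + J\right) = J - 24 = -24 + J$)
$A{\left(a{\left(3,2 \right)} \left(-8 + 1\right) \right)} - 114244 = \left(-24 + \frac{-5 + 2}{2 \cdot 3} \left(-8 + 1\right)\right) - 114244 = \left(-24 + \frac{1}{2} \cdot \frac{1}{3} \left(-3\right) \left(-7\right)\right) - 114244 = \left(-24 - - \frac{7}{2}\right) - 114244 = \left(-24 + \frac{7}{2}\right) - 114244 = - \frac{41}{2} - 114244 = - \frac{228529}{2}$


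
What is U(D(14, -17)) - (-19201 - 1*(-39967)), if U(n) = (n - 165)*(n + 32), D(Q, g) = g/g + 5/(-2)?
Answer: -103377/4 ≈ -25844.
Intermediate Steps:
D(Q, g) = -3/2 (D(Q, g) = 1 + 5*(-½) = 1 - 5/2 = -3/2)
U(n) = (-165 + n)*(32 + n)
U(D(14, -17)) - (-19201 - 1*(-39967)) = (-5280 + (-3/2)² - 133*(-3/2)) - (-19201 - 1*(-39967)) = (-5280 + 9/4 + 399/2) - (-19201 + 39967) = -20313/4 - 1*20766 = -20313/4 - 20766 = -103377/4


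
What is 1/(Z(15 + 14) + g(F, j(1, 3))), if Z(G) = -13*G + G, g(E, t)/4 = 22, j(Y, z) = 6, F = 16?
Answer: -1/260 ≈ -0.0038462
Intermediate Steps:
g(E, t) = 88 (g(E, t) = 4*22 = 88)
Z(G) = -12*G
1/(Z(15 + 14) + g(F, j(1, 3))) = 1/(-12*(15 + 14) + 88) = 1/(-12*29 + 88) = 1/(-348 + 88) = 1/(-260) = -1/260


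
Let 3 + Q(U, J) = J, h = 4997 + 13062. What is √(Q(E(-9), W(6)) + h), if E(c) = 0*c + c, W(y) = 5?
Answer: √18061 ≈ 134.39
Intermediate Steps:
h = 18059
E(c) = c (E(c) = 0 + c = c)
Q(U, J) = -3 + J
√(Q(E(-9), W(6)) + h) = √((-3 + 5) + 18059) = √(2 + 18059) = √18061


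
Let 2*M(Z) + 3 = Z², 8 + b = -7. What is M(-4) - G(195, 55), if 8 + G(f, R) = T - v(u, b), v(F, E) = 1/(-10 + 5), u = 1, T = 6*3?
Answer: -37/10 ≈ -3.7000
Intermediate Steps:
b = -15 (b = -8 - 7 = -15)
T = 18
v(F, E) = -⅕ (v(F, E) = 1/(-5) = -⅕)
G(f, R) = 51/5 (G(f, R) = -8 + (18 - 1*(-⅕)) = -8 + (18 + ⅕) = -8 + 91/5 = 51/5)
M(Z) = -3/2 + Z²/2
M(-4) - G(195, 55) = (-3/2 + (½)*(-4)²) - 1*51/5 = (-3/2 + (½)*16) - 51/5 = (-3/2 + 8) - 51/5 = 13/2 - 51/5 = -37/10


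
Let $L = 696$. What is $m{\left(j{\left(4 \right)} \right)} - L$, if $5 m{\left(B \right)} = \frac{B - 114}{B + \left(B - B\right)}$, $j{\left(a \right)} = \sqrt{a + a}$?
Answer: $- \frac{3479}{5} - \frac{57 \sqrt{2}}{10} \approx -703.86$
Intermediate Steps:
$j{\left(a \right)} = \sqrt{2} \sqrt{a}$ ($j{\left(a \right)} = \sqrt{2 a} = \sqrt{2} \sqrt{a}$)
$m{\left(B \right)} = \frac{-114 + B}{5 B}$ ($m{\left(B \right)} = \frac{\left(B - 114\right) \frac{1}{B + \left(B - B\right)}}{5} = \frac{\left(-114 + B\right) \frac{1}{B + 0}}{5} = \frac{\left(-114 + B\right) \frac{1}{B}}{5} = \frac{\frac{1}{B} \left(-114 + B\right)}{5} = \frac{-114 + B}{5 B}$)
$m{\left(j{\left(4 \right)} \right)} - L = \frac{-114 + \sqrt{2} \sqrt{4}}{5 \sqrt{2} \sqrt{4}} - 696 = \frac{-114 + \sqrt{2} \cdot 2}{5 \sqrt{2} \cdot 2} - 696 = \frac{-114 + 2 \sqrt{2}}{5 \cdot 2 \sqrt{2}} - 696 = \frac{\frac{\sqrt{2}}{4} \left(-114 + 2 \sqrt{2}\right)}{5} - 696 = \frac{\sqrt{2} \left(-114 + 2 \sqrt{2}\right)}{20} - 696 = -696 + \frac{\sqrt{2} \left(-114 + 2 \sqrt{2}\right)}{20}$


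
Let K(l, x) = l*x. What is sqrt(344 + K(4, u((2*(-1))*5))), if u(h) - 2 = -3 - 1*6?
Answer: 2*sqrt(79) ≈ 17.776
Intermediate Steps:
u(h) = -7 (u(h) = 2 + (-3 - 1*6) = 2 + (-3 - 6) = 2 - 9 = -7)
sqrt(344 + K(4, u((2*(-1))*5))) = sqrt(344 + 4*(-7)) = sqrt(344 - 28) = sqrt(316) = 2*sqrt(79)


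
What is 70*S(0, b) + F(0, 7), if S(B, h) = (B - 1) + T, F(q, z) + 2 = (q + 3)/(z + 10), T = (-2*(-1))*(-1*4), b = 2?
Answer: -10741/17 ≈ -631.82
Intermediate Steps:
T = -8 (T = 2*(-4) = -8)
F(q, z) = -2 + (3 + q)/(10 + z) (F(q, z) = -2 + (q + 3)/(z + 10) = -2 + (3 + q)/(10 + z))
S(B, h) = -9 + B (S(B, h) = (B - 1) - 8 = (-1 + B) - 8 = -9 + B)
70*S(0, b) + F(0, 7) = 70*(-9 + 0) + (-17 + 0 - 2*7)/(10 + 7) = 70*(-9) + (-17 + 0 - 14)/17 = -630 + (1/17)*(-31) = -630 - 31/17 = -10741/17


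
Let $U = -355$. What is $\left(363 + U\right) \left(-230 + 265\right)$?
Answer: $280$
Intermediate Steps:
$\left(363 + U\right) \left(-230 + 265\right) = \left(363 - 355\right) \left(-230 + 265\right) = 8 \cdot 35 = 280$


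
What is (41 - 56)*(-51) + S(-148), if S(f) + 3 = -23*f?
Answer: 4166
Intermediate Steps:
S(f) = -3 - 23*f
(41 - 56)*(-51) + S(-148) = (41 - 56)*(-51) + (-3 - 23*(-148)) = -15*(-51) + (-3 + 3404) = 765 + 3401 = 4166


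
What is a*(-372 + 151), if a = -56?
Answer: 12376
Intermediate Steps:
a*(-372 + 151) = -56*(-372 + 151) = -56*(-221) = 12376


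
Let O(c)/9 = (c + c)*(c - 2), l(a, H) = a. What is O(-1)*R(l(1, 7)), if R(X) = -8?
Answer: -432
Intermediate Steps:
O(c) = 18*c*(-2 + c) (O(c) = 9*((c + c)*(c - 2)) = 9*((2*c)*(-2 + c)) = 9*(2*c*(-2 + c)) = 18*c*(-2 + c))
O(-1)*R(l(1, 7)) = (18*(-1)*(-2 - 1))*(-8) = (18*(-1)*(-3))*(-8) = 54*(-8) = -432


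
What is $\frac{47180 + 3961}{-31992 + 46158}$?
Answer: $\frac{17047}{4722} \approx 3.6101$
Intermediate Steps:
$\frac{47180 + 3961}{-31992 + 46158} = \frac{51141}{14166} = 51141 \cdot \frac{1}{14166} = \frac{17047}{4722}$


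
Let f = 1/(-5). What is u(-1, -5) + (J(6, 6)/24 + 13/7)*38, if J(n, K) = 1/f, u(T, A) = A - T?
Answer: 4927/84 ≈ 58.655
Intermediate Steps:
f = -⅕ ≈ -0.20000
J(n, K) = -5 (J(n, K) = 1/(-⅕) = -5)
u(-1, -5) + (J(6, 6)/24 + 13/7)*38 = (-5 - 1*(-1)) + (-5/24 + 13/7)*38 = (-5 + 1) + (-5*1/24 + 13*(⅐))*38 = -4 + (-5/24 + 13/7)*38 = -4 + (277/168)*38 = -4 + 5263/84 = 4927/84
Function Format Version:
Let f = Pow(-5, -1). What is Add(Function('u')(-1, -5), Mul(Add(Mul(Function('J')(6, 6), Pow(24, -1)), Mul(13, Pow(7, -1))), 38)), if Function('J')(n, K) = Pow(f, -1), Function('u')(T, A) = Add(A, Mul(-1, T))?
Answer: Rational(4927, 84) ≈ 58.655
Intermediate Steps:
f = Rational(-1, 5) ≈ -0.20000
Function('J')(n, K) = -5 (Function('J')(n, K) = Pow(Rational(-1, 5), -1) = -5)
Add(Function('u')(-1, -5), Mul(Add(Mul(Function('J')(6, 6), Pow(24, -1)), Mul(13, Pow(7, -1))), 38)) = Add(Add(-5, Mul(-1, -1)), Mul(Add(Mul(-5, Pow(24, -1)), Mul(13, Pow(7, -1))), 38)) = Add(Add(-5, 1), Mul(Add(Mul(-5, Rational(1, 24)), Mul(13, Rational(1, 7))), 38)) = Add(-4, Mul(Add(Rational(-5, 24), Rational(13, 7)), 38)) = Add(-4, Mul(Rational(277, 168), 38)) = Add(-4, Rational(5263, 84)) = Rational(4927, 84)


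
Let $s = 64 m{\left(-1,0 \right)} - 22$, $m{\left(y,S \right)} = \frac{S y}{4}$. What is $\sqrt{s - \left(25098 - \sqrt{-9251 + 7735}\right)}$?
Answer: $\sqrt{-25120 + 2 i \sqrt{379}} \approx 0.123 + 158.49 i$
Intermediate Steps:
$m{\left(y,S \right)} = \frac{S y}{4}$ ($m{\left(y,S \right)} = S y \frac{1}{4} = \frac{S y}{4}$)
$s = -22$ ($s = 64 \cdot \frac{1}{4} \cdot 0 \left(-1\right) - 22 = 64 \cdot 0 - 22 = 0 - 22 = -22$)
$\sqrt{s - \left(25098 - \sqrt{-9251 + 7735}\right)} = \sqrt{-22 - \left(25098 - \sqrt{-9251 + 7735}\right)} = \sqrt{-22 - \left(25098 - \sqrt{-1516}\right)} = \sqrt{-22 - \left(25098 - 2 i \sqrt{379}\right)} = \sqrt{-25120 + 2 i \sqrt{379}}$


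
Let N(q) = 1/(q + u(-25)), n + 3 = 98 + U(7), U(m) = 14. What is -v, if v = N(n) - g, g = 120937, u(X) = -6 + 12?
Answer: 13907754/115 ≈ 1.2094e+5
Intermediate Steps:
u(X) = 6
n = 109 (n = -3 + (98 + 14) = -3 + 112 = 109)
N(q) = 1/(6 + q) (N(q) = 1/(q + 6) = 1/(6 + q))
v = -13907754/115 (v = 1/(6 + 109) - 1*120937 = 1/115 - 120937 = -13907754/115 ≈ -1.2094e+5)
-v = -1*(-13907754/115) = 13907754/115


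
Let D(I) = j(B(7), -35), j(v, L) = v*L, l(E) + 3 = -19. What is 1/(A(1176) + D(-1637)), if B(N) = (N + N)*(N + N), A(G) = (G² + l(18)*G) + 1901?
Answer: 1/1352145 ≈ 7.3957e-7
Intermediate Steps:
l(E) = -22 (l(E) = -3 - 19 = -22)
A(G) = 1901 + G² - 22*G (A(G) = (G² - 22*G) + 1901 = 1901 + G² - 22*G)
B(N) = 4*N² (B(N) = (2*N)*(2*N) = 4*N²)
j(v, L) = L*v
D(I) = -6860 (D(I) = -140*7² = -140*49 = -35*196 = -6860)
1/(A(1176) + D(-1637)) = 1/((1901 + 1176² - 22*1176) - 6860) = 1/((1901 + 1382976 - 25872) - 6860) = 1/(1359005 - 6860) = 1/1352145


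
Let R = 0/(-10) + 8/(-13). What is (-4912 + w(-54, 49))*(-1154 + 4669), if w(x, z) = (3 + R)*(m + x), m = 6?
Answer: -229684160/13 ≈ -1.7668e+7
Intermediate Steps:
R = -8/13 (R = 0*(-1/10) + 8*(-1/13) = 0 - 8/13 = -8/13 ≈ -0.61539)
w(x, z) = 186/13 + 31*x/13 (w(x, z) = (3 - 8/13)*(6 + x) = 31*(6 + x)/13 = 186/13 + 31*x/13)
(-4912 + w(-54, 49))*(-1154 + 4669) = (-4912 + (186/13 + (31/13)*(-54)))*(-1154 + 4669) = (-4912 + (186/13 - 1674/13))*3515 = (-4912 - 1488/13)*3515 = -65344/13*3515 = -229684160/13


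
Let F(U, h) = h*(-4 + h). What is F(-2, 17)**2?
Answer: 48841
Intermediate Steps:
F(-2, 17)**2 = (17*(-4 + 17))**2 = (17*13)**2 = 221**2 = 48841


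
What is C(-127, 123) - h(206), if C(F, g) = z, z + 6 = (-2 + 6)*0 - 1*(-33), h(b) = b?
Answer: -179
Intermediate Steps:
z = 27 (z = -6 + ((-2 + 6)*0 - 1*(-33)) = -6 + (4*0 + 33) = -6 + (0 + 33) = -6 + 33 = 27)
C(F, g) = 27
C(-127, 123) - h(206) = 27 - 1*206 = 27 - 206 = -179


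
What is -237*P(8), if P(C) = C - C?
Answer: 0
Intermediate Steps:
P(C) = 0
-237*P(8) = -237*0 = 0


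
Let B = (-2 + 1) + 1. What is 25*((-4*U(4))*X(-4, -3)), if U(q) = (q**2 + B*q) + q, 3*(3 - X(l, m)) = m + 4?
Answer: -16000/3 ≈ -5333.3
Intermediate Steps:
B = 0 (B = -1 + 1 = 0)
X(l, m) = 5/3 - m/3 (X(l, m) = 3 - (m + 4)/3 = 3 - (4 + m)/3 = 3 + (-4/3 - m/3) = 5/3 - m/3)
U(q) = q + q**2 (U(q) = (q**2 + 0*q) + q = (q**2 + 0) + q = q**2 + q = q + q**2)
25*((-4*U(4))*X(-4, -3)) = 25*((-16*(1 + 4))*(5/3 - 1/3*(-3))) = 25*((-16*5)*(5/3 + 1)) = 25*(-4*20*(8/3)) = 25*(-80*8/3) = 25*(-640/3) = -16000/3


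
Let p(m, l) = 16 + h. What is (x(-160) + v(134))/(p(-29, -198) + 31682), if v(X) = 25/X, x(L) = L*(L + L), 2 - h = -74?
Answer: 6860825/4257716 ≈ 1.6114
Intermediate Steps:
h = 76 (h = 2 - 1*(-74) = 2 + 74 = 76)
p(m, l) = 92 (p(m, l) = 16 + 76 = 92)
x(L) = 2*L² (x(L) = L*(2*L) = 2*L²)
(x(-160) + v(134))/(p(-29, -198) + 31682) = (2*(-160)² + 25/134)/(92 + 31682) = (2*25600 + 25*(1/134))/31774 = (51200 + 25/134)*(1/31774) = (6860825/134)*(1/31774) = 6860825/4257716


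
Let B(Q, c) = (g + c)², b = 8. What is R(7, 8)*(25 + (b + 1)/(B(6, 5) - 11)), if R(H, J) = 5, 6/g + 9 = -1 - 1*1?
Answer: 27839/214 ≈ 130.09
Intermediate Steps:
g = -6/11 (g = 6/(-9 + (-1 - 1*1)) = 6/(-9 + (-1 - 1)) = 6/(-9 - 2) = 6/(-11) = 6*(-1/11) = -6/11 ≈ -0.54545)
B(Q, c) = (-6/11 + c)²
R(7, 8)*(25 + (b + 1)/(B(6, 5) - 11)) = 5*(25 + (8 + 1)/((-6 + 11*5)²/121 - 11)) = 5*(25 + 9/((-6 + 55)²/121 - 11)) = 5*(25 + 9/((1/121)*49² - 11)) = 5*(25 + 9/((1/121)*2401 - 11)) = 5*(25 + 9/(2401/121 - 11)) = 5*(25 + 9/(1070/121)) = 5*(25 + 9*(121/1070)) = 5*(25 + 1089/1070) = 5*(27839/1070) = 27839/214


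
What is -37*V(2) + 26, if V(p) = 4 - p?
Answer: -48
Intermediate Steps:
-37*V(2) + 26 = -37*(4 - 1*2) + 26 = -37*(4 - 2) + 26 = -37*2 + 26 = -74 + 26 = -48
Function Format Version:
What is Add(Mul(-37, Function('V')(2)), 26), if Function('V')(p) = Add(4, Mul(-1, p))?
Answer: -48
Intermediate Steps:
Add(Mul(-37, Function('V')(2)), 26) = Add(Mul(-37, Add(4, Mul(-1, 2))), 26) = Add(Mul(-37, Add(4, -2)), 26) = Add(Mul(-37, 2), 26) = Add(-74, 26) = -48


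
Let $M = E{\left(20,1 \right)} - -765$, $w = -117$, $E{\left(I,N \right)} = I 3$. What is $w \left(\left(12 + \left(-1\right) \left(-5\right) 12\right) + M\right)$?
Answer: $-104949$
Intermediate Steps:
$E{\left(I,N \right)} = 3 I$
$M = 825$ ($M = 3 \cdot 20 - -765 = 60 + 765 = 825$)
$w \left(\left(12 + \left(-1\right) \left(-5\right) 12\right) + M\right) = - 117 \left(\left(12 + \left(-1\right) \left(-5\right) 12\right) + 825\right) = - 117 \left(\left(12 + 5 \cdot 12\right) + 825\right) = - 117 \left(\left(12 + 60\right) + 825\right) = - 117 \left(72 + 825\right) = \left(-117\right) 897 = -104949$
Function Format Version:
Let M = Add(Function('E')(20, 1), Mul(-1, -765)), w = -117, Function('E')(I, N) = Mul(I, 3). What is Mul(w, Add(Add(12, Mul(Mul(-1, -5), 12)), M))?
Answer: -104949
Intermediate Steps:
Function('E')(I, N) = Mul(3, I)
M = 825 (M = Add(Mul(3, 20), Mul(-1, -765)) = Add(60, 765) = 825)
Mul(w, Add(Add(12, Mul(Mul(-1, -5), 12)), M)) = Mul(-117, Add(Add(12, Mul(Mul(-1, -5), 12)), 825)) = Mul(-117, Add(Add(12, Mul(5, 12)), 825)) = Mul(-117, Add(Add(12, 60), 825)) = Mul(-117, Add(72, 825)) = Mul(-117, 897) = -104949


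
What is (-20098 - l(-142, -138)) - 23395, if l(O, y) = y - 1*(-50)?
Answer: -43405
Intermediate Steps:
l(O, y) = 50 + y (l(O, y) = y + 50 = 50 + y)
(-20098 - l(-142, -138)) - 23395 = (-20098 - (50 - 138)) - 23395 = (-20098 - 1*(-88)) - 23395 = (-20098 + 88) - 23395 = -20010 - 23395 = -43405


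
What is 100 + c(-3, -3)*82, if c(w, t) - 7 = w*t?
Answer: 1412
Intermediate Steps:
c(w, t) = 7 + t*w (c(w, t) = 7 + w*t = 7 + t*w)
100 + c(-3, -3)*82 = 100 + (7 - 3*(-3))*82 = 100 + (7 + 9)*82 = 100 + 16*82 = 100 + 1312 = 1412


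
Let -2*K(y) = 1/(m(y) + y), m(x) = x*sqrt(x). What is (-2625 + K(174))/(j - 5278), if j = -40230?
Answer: 158035499/2739763632 + sqrt(174)/2739763632 ≈ 0.057682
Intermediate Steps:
m(x) = x**(3/2)
K(y) = -1/(2*(y + y**(3/2))) (K(y) = -1/(2*(y**(3/2) + y)) = -1/(2*(y + y**(3/2))))
(-2625 + K(174))/(j - 5278) = (-2625 - 1/(2*174 + 2*174**(3/2)))/(-40230 - 5278) = (-2625 - 1/(348 + 2*(174*sqrt(174))))/(-45508) = (-2625 - 1/(348 + 348*sqrt(174)))*(-1/45508) = 2625/45508 + 1/(45508*(348 + 348*sqrt(174)))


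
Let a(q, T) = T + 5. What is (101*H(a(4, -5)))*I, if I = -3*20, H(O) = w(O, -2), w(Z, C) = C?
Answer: 12120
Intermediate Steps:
a(q, T) = 5 + T
H(O) = -2
I = -60
(101*H(a(4, -5)))*I = (101*(-2))*(-60) = -202*(-60) = 12120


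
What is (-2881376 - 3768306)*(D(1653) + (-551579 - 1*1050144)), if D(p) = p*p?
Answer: -7518702341852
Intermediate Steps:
D(p) = p**2
(-2881376 - 3768306)*(D(1653) + (-551579 - 1*1050144)) = (-2881376 - 3768306)*(1653**2 + (-551579 - 1*1050144)) = -6649682*(2732409 + (-551579 - 1050144)) = -6649682*(2732409 - 1601723) = -6649682*1130686 = -7518702341852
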